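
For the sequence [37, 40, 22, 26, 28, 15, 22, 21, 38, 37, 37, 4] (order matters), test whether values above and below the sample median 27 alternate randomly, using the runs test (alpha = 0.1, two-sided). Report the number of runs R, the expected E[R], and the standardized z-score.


Step 1: Compute median = 27; label A = above, B = below.
Labels in order: AABBABBBAAAB  (n_A = 6, n_B = 6)
Step 2: Count runs R = 6.
Step 3: Under H0 (random ordering), E[R] = 2*n_A*n_B/(n_A+n_B) + 1 = 2*6*6/12 + 1 = 7.0000.
        Var[R] = 2*n_A*n_B*(2*n_A*n_B - n_A - n_B) / ((n_A+n_B)^2 * (n_A+n_B-1)) = 4320/1584 = 2.7273.
        SD[R] = 1.6514.
Step 4: Continuity-corrected z = (R + 0.5 - E[R]) / SD[R] = (6 + 0.5 - 7.0000) / 1.6514 = -0.3028.
Step 5: Two-sided p-value via normal approximation = 2*(1 - Phi(|z|)) = 0.762069.
Step 6: alpha = 0.1. fail to reject H0.

R = 6, z = -0.3028, p = 0.762069, fail to reject H0.


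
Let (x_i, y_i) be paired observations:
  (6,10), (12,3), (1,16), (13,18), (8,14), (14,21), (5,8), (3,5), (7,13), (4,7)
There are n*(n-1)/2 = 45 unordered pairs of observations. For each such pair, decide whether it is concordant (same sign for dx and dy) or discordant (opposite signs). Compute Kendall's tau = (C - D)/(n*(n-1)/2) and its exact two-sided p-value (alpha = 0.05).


Step 1: Enumerate the 45 unordered pairs (i,j) with i<j and classify each by sign(x_j-x_i) * sign(y_j-y_i).
  (1,2):dx=+6,dy=-7->D; (1,3):dx=-5,dy=+6->D; (1,4):dx=+7,dy=+8->C; (1,5):dx=+2,dy=+4->C
  (1,6):dx=+8,dy=+11->C; (1,7):dx=-1,dy=-2->C; (1,8):dx=-3,dy=-5->C; (1,9):dx=+1,dy=+3->C
  (1,10):dx=-2,dy=-3->C; (2,3):dx=-11,dy=+13->D; (2,4):dx=+1,dy=+15->C; (2,5):dx=-4,dy=+11->D
  (2,6):dx=+2,dy=+18->C; (2,7):dx=-7,dy=+5->D; (2,8):dx=-9,dy=+2->D; (2,9):dx=-5,dy=+10->D
  (2,10):dx=-8,dy=+4->D; (3,4):dx=+12,dy=+2->C; (3,5):dx=+7,dy=-2->D; (3,6):dx=+13,dy=+5->C
  (3,7):dx=+4,dy=-8->D; (3,8):dx=+2,dy=-11->D; (3,9):dx=+6,dy=-3->D; (3,10):dx=+3,dy=-9->D
  (4,5):dx=-5,dy=-4->C; (4,6):dx=+1,dy=+3->C; (4,7):dx=-8,dy=-10->C; (4,8):dx=-10,dy=-13->C
  (4,9):dx=-6,dy=-5->C; (4,10):dx=-9,dy=-11->C; (5,6):dx=+6,dy=+7->C; (5,7):dx=-3,dy=-6->C
  (5,8):dx=-5,dy=-9->C; (5,9):dx=-1,dy=-1->C; (5,10):dx=-4,dy=-7->C; (6,7):dx=-9,dy=-13->C
  (6,8):dx=-11,dy=-16->C; (6,9):dx=-7,dy=-8->C; (6,10):dx=-10,dy=-14->C; (7,8):dx=-2,dy=-3->C
  (7,9):dx=+2,dy=+5->C; (7,10):dx=-1,dy=-1->C; (8,9):dx=+4,dy=+8->C; (8,10):dx=+1,dy=+2->C
  (9,10):dx=-3,dy=-6->C
Step 2: C = 32, D = 13, total pairs = 45.
Step 3: tau = (C - D)/(n(n-1)/2) = (32 - 13)/45 = 0.422222.
Step 4: Exact two-sided p-value (enumerate n! = 3628800 permutations of y under H0): p = 0.108313.
Step 5: alpha = 0.05. fail to reject H0.

tau_b = 0.4222 (C=32, D=13), p = 0.108313, fail to reject H0.


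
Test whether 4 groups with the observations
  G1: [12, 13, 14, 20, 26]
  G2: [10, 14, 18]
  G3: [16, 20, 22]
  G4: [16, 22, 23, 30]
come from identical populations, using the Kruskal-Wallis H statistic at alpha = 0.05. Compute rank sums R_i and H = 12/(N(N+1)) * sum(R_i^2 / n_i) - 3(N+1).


Step 1: Combine all N = 15 observations and assign midranks.
sorted (value, group, rank): (10,G2,1), (12,G1,2), (13,G1,3), (14,G1,4.5), (14,G2,4.5), (16,G3,6.5), (16,G4,6.5), (18,G2,8), (20,G1,9.5), (20,G3,9.5), (22,G3,11.5), (22,G4,11.5), (23,G4,13), (26,G1,14), (30,G4,15)
Step 2: Sum ranks within each group.
R_1 = 33 (n_1 = 5)
R_2 = 13.5 (n_2 = 3)
R_3 = 27.5 (n_3 = 3)
R_4 = 46 (n_4 = 4)
Step 3: H = 12/(N(N+1)) * sum(R_i^2/n_i) - 3(N+1)
     = 12/(15*16) * (33^2/5 + 13.5^2/3 + 27.5^2/3 + 46^2/4) - 3*16
     = 0.050000 * 1059.63 - 48
     = 4.981667.
Step 4: Ties present; correction factor C = 1 - 24/(15^3 - 15) = 0.992857. Corrected H = 4.981667 / 0.992857 = 5.017506.
Step 5: Under H0, H ~ chi^2(3); p-value = 0.170520.
Step 6: alpha = 0.05. fail to reject H0.

H = 5.0175, df = 3, p = 0.170520, fail to reject H0.


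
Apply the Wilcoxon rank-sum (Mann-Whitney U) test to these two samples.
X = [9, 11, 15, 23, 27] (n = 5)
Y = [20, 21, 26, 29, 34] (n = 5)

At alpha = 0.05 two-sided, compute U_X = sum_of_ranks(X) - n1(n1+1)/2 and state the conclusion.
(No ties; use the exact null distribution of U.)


Step 1: Combine and sort all 10 observations; assign midranks.
sorted (value, group): (9,X), (11,X), (15,X), (20,Y), (21,Y), (23,X), (26,Y), (27,X), (29,Y), (34,Y)
ranks: 9->1, 11->2, 15->3, 20->4, 21->5, 23->6, 26->7, 27->8, 29->9, 34->10
Step 2: Rank sum for X: R1 = 1 + 2 + 3 + 6 + 8 = 20.
Step 3: U_X = R1 - n1(n1+1)/2 = 20 - 5*6/2 = 20 - 15 = 5.
       U_Y = n1*n2 - U_X = 25 - 5 = 20.
Step 4: No ties, so the exact null distribution of U (based on enumerating the C(10,5) = 252 equally likely rank assignments) gives the two-sided p-value.
Step 5: p-value = 0.150794; compare to alpha = 0.05. fail to reject H0.

U_X = 5, p = 0.150794, fail to reject H0 at alpha = 0.05.


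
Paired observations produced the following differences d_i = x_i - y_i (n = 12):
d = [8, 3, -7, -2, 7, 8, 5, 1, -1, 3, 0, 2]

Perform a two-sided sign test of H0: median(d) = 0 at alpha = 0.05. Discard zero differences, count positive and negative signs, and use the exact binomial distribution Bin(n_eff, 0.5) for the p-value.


Step 1: Discard zero differences. Original n = 12; n_eff = number of nonzero differences = 11.
Nonzero differences (with sign): +8, +3, -7, -2, +7, +8, +5, +1, -1, +3, +2
Step 2: Count signs: positive = 8, negative = 3.
Step 3: Under H0: P(positive) = 0.5, so the number of positives S ~ Bin(11, 0.5).
Step 4: Two-sided exact p-value = sum of Bin(11,0.5) probabilities at or below the observed probability = 0.226562.
Step 5: alpha = 0.05. fail to reject H0.

n_eff = 11, pos = 8, neg = 3, p = 0.226562, fail to reject H0.


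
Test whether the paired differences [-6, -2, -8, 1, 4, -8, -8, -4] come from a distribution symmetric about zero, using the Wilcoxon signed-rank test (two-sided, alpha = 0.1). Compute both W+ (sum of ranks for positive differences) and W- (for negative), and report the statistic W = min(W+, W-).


Step 1: Drop any zero differences (none here) and take |d_i|.
|d| = [6, 2, 8, 1, 4, 8, 8, 4]
Step 2: Midrank |d_i| (ties get averaged ranks).
ranks: |6|->5, |2|->2, |8|->7, |1|->1, |4|->3.5, |8|->7, |8|->7, |4|->3.5
Step 3: Attach original signs; sum ranks with positive sign and with negative sign.
W+ = 1 + 3.5 = 4.5
W- = 5 + 2 + 7 + 7 + 7 + 3.5 = 31.5
(Check: W+ + W- = 36 should equal n(n+1)/2 = 36.)
Step 4: Test statistic W = min(W+, W-) = 4.5.
Step 5: Ties in |d|, so use the tie-corrected normal approximation.
        E[W] = n(n+1)/4 = 8*9/4 = 18.
        Tie groups: |d|=4 (t=2), |d|=8 (t=3); sum(t^3 - t) = 30.
        Var[W] = n(n+1)(2n+1)/24 - sum(t^3-t)/48 = 1224/24 - 30/48 = 50.375.
        z = (W - E[W]) / sqrt(Var[W]) = (4.5 - 18) / 7.0975 = -1.9021.
        Two-sided p = 2*Phi(z) = 0.057162.
Step 6: alpha = 0.1. reject H0.

W+ = 4.5, W- = 31.5, W = min = 4.5, p = 0.057162, reject H0.


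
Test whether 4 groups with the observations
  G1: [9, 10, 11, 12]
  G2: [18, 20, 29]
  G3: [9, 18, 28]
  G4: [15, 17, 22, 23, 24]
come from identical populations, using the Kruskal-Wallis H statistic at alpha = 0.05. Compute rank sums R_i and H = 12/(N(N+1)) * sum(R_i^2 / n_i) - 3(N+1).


Step 1: Combine all N = 15 observations and assign midranks.
sorted (value, group, rank): (9,G1,1.5), (9,G3,1.5), (10,G1,3), (11,G1,4), (12,G1,5), (15,G4,6), (17,G4,7), (18,G2,8.5), (18,G3,8.5), (20,G2,10), (22,G4,11), (23,G4,12), (24,G4,13), (28,G3,14), (29,G2,15)
Step 2: Sum ranks within each group.
R_1 = 13.5 (n_1 = 4)
R_2 = 33.5 (n_2 = 3)
R_3 = 24 (n_3 = 3)
R_4 = 49 (n_4 = 5)
Step 3: H = 12/(N(N+1)) * sum(R_i^2/n_i) - 3(N+1)
     = 12/(15*16) * (13.5^2/4 + 33.5^2/3 + 24^2/3 + 49^2/5) - 3*16
     = 0.050000 * 1091.85 - 48
     = 6.592292.
Step 4: Ties present; correction factor C = 1 - 12/(15^3 - 15) = 0.996429. Corrected H = 6.592292 / 0.996429 = 6.615920.
Step 5: Under H0, H ~ chi^2(3); p-value = 0.085201.
Step 6: alpha = 0.05. fail to reject H0.

H = 6.6159, df = 3, p = 0.085201, fail to reject H0.


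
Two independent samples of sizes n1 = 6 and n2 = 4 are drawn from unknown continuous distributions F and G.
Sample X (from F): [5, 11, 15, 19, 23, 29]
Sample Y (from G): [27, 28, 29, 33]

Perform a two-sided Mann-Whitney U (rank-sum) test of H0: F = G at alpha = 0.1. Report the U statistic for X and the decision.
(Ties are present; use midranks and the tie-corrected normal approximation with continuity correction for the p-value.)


Step 1: Combine and sort all 10 observations; assign midranks.
sorted (value, group): (5,X), (11,X), (15,X), (19,X), (23,X), (27,Y), (28,Y), (29,X), (29,Y), (33,Y)
ranks: 5->1, 11->2, 15->3, 19->4, 23->5, 27->6, 28->7, 29->8.5, 29->8.5, 33->10
Step 2: Rank sum for X: R1 = 1 + 2 + 3 + 4 + 5 + 8.5 = 23.5.
Step 3: U_X = R1 - n1(n1+1)/2 = 23.5 - 6*7/2 = 23.5 - 21 = 2.5.
       U_Y = n1*n2 - U_X = 24 - 2.5 = 21.5.
Step 4: Ties are present, so use the tie-corrected normal approximation (with continuity correction) for the p-value.
Step 5: p-value = 0.054273; compare to alpha = 0.1. reject H0.

U_X = 2.5, p = 0.054273, reject H0 at alpha = 0.1.


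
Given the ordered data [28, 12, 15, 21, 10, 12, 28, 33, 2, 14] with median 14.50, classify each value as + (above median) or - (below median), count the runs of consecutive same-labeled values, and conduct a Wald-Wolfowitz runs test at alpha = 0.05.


Step 1: Compute median = 14.50; label A = above, B = below.
Labels in order: ABAABBAABB  (n_A = 5, n_B = 5)
Step 2: Count runs R = 6.
Step 3: Under H0 (random ordering), E[R] = 2*n_A*n_B/(n_A+n_B) + 1 = 2*5*5/10 + 1 = 6.0000.
        Var[R] = 2*n_A*n_B*(2*n_A*n_B - n_A - n_B) / ((n_A+n_B)^2 * (n_A+n_B-1)) = 2000/900 = 2.2222.
        SD[R] = 1.4907.
Step 4: R = E[R], so z = 0 with no continuity correction.
Step 5: Two-sided p-value via normal approximation = 2*(1 - Phi(|z|)) = 1.000000.
Step 6: alpha = 0.05. fail to reject H0.

R = 6, z = 0.0000, p = 1.000000, fail to reject H0.


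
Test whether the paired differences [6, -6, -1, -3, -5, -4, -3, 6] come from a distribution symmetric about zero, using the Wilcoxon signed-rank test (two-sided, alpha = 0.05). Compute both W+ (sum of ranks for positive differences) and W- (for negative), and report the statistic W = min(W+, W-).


Step 1: Drop any zero differences (none here) and take |d_i|.
|d| = [6, 6, 1, 3, 5, 4, 3, 6]
Step 2: Midrank |d_i| (ties get averaged ranks).
ranks: |6|->7, |6|->7, |1|->1, |3|->2.5, |5|->5, |4|->4, |3|->2.5, |6|->7
Step 3: Attach original signs; sum ranks with positive sign and with negative sign.
W+ = 7 + 7 = 14
W- = 7 + 1 + 2.5 + 5 + 4 + 2.5 = 22
(Check: W+ + W- = 36 should equal n(n+1)/2 = 36.)
Step 4: Test statistic W = min(W+, W-) = 14.
Step 5: Ties in |d|, so use the tie-corrected normal approximation.
        E[W] = n(n+1)/4 = 8*9/4 = 18.
        Tie groups: |d|=3 (t=2), |d|=6 (t=3); sum(t^3 - t) = 30.
        Var[W] = n(n+1)(2n+1)/24 - sum(t^3-t)/48 = 1224/24 - 30/48 = 50.375.
        z = (W - E[W]) / sqrt(Var[W]) = (14 - 18) / 7.0975 = -0.5636.
        Two-sided p = 2*Phi(z) = 0.573043.
Step 6: alpha = 0.05. fail to reject H0.

W+ = 14, W- = 22, W = min = 14, p = 0.573043, fail to reject H0.


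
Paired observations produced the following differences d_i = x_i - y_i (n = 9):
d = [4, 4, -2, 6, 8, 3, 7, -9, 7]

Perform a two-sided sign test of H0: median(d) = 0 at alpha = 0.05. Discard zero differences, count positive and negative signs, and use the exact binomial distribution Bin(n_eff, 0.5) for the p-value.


Step 1: Discard zero differences. Original n = 9; n_eff = number of nonzero differences = 9.
Nonzero differences (with sign): +4, +4, -2, +6, +8, +3, +7, -9, +7
Step 2: Count signs: positive = 7, negative = 2.
Step 3: Under H0: P(positive) = 0.5, so the number of positives S ~ Bin(9, 0.5).
Step 4: Two-sided exact p-value = sum of Bin(9,0.5) probabilities at or below the observed probability = 0.179688.
Step 5: alpha = 0.05. fail to reject H0.

n_eff = 9, pos = 7, neg = 2, p = 0.179688, fail to reject H0.


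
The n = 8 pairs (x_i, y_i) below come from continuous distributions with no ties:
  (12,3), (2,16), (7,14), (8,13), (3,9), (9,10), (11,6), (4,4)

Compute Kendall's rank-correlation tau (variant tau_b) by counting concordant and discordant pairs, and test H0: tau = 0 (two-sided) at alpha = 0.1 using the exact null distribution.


Step 1: Enumerate the 28 unordered pairs (i,j) with i<j and classify each by sign(x_j-x_i) * sign(y_j-y_i).
  (1,2):dx=-10,dy=+13->D; (1,3):dx=-5,dy=+11->D; (1,4):dx=-4,dy=+10->D; (1,5):dx=-9,dy=+6->D
  (1,6):dx=-3,dy=+7->D; (1,7):dx=-1,dy=+3->D; (1,8):dx=-8,dy=+1->D; (2,3):dx=+5,dy=-2->D
  (2,4):dx=+6,dy=-3->D; (2,5):dx=+1,dy=-7->D; (2,6):dx=+7,dy=-6->D; (2,7):dx=+9,dy=-10->D
  (2,8):dx=+2,dy=-12->D; (3,4):dx=+1,dy=-1->D; (3,5):dx=-4,dy=-5->C; (3,6):dx=+2,dy=-4->D
  (3,7):dx=+4,dy=-8->D; (3,8):dx=-3,dy=-10->C; (4,5):dx=-5,dy=-4->C; (4,6):dx=+1,dy=-3->D
  (4,7):dx=+3,dy=-7->D; (4,8):dx=-4,dy=-9->C; (5,6):dx=+6,dy=+1->C; (5,7):dx=+8,dy=-3->D
  (5,8):dx=+1,dy=-5->D; (6,7):dx=+2,dy=-4->D; (6,8):dx=-5,dy=-6->C; (7,8):dx=-7,dy=-2->C
Step 2: C = 7, D = 21, total pairs = 28.
Step 3: tau = (C - D)/(n(n-1)/2) = (7 - 21)/28 = -0.500000.
Step 4: Exact two-sided p-value (enumerate n! = 40320 permutations of y under H0): p = 0.108681.
Step 5: alpha = 0.1. fail to reject H0.

tau_b = -0.5000 (C=7, D=21), p = 0.108681, fail to reject H0.


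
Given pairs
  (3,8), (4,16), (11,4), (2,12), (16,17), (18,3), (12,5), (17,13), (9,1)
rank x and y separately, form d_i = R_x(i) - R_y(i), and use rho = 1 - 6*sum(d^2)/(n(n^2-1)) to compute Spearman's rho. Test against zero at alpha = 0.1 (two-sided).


Step 1: Rank x and y separately (midranks; no ties here).
rank(x): 3->2, 4->3, 11->5, 2->1, 16->7, 18->9, 12->6, 17->8, 9->4
rank(y): 8->5, 16->8, 4->3, 12->6, 17->9, 3->2, 5->4, 13->7, 1->1
Step 2: d_i = R_x(i) - R_y(i); compute d_i^2.
  (2-5)^2=9, (3-8)^2=25, (5-3)^2=4, (1-6)^2=25, (7-9)^2=4, (9-2)^2=49, (6-4)^2=4, (8-7)^2=1, (4-1)^2=9
sum(d^2) = 130.
Step 3: rho = 1 - 6*130 / (9*(9^2 - 1)) = 1 - 780/720 = -0.083333.
Step 4: Under H0, t = rho * sqrt((n-2)/(1-rho^2)) = -0.2212 ~ t(7).
Step 5: Two-sided p-value from the t-distribution with 7 df = 0.831214.
Step 6: alpha = 0.1. fail to reject H0.

rho = -0.0833, p = 0.831214, fail to reject H0 at alpha = 0.1.


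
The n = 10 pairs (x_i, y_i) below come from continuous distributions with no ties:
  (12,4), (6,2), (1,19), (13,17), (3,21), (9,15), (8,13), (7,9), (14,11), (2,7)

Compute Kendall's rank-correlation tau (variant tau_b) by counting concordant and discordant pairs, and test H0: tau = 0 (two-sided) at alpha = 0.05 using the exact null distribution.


Step 1: Enumerate the 45 unordered pairs (i,j) with i<j and classify each by sign(x_j-x_i) * sign(y_j-y_i).
  (1,2):dx=-6,dy=-2->C; (1,3):dx=-11,dy=+15->D; (1,4):dx=+1,dy=+13->C; (1,5):dx=-9,dy=+17->D
  (1,6):dx=-3,dy=+11->D; (1,7):dx=-4,dy=+9->D; (1,8):dx=-5,dy=+5->D; (1,9):dx=+2,dy=+7->C
  (1,10):dx=-10,dy=+3->D; (2,3):dx=-5,dy=+17->D; (2,4):dx=+7,dy=+15->C; (2,5):dx=-3,dy=+19->D
  (2,6):dx=+3,dy=+13->C; (2,7):dx=+2,dy=+11->C; (2,8):dx=+1,dy=+7->C; (2,9):dx=+8,dy=+9->C
  (2,10):dx=-4,dy=+5->D; (3,4):dx=+12,dy=-2->D; (3,5):dx=+2,dy=+2->C; (3,6):dx=+8,dy=-4->D
  (3,7):dx=+7,dy=-6->D; (3,8):dx=+6,dy=-10->D; (3,9):dx=+13,dy=-8->D; (3,10):dx=+1,dy=-12->D
  (4,5):dx=-10,dy=+4->D; (4,6):dx=-4,dy=-2->C; (4,7):dx=-5,dy=-4->C; (4,8):dx=-6,dy=-8->C
  (4,9):dx=+1,dy=-6->D; (4,10):dx=-11,dy=-10->C; (5,6):dx=+6,dy=-6->D; (5,7):dx=+5,dy=-8->D
  (5,8):dx=+4,dy=-12->D; (5,9):dx=+11,dy=-10->D; (5,10):dx=-1,dy=-14->C; (6,7):dx=-1,dy=-2->C
  (6,8):dx=-2,dy=-6->C; (6,9):dx=+5,dy=-4->D; (6,10):dx=-7,dy=-8->C; (7,8):dx=-1,dy=-4->C
  (7,9):dx=+6,dy=-2->D; (7,10):dx=-6,dy=-6->C; (8,9):dx=+7,dy=+2->C; (8,10):dx=-5,dy=-2->C
  (9,10):dx=-12,dy=-4->C
Step 2: C = 22, D = 23, total pairs = 45.
Step 3: tau = (C - D)/(n(n-1)/2) = (22 - 23)/45 = -0.022222.
Step 4: Exact two-sided p-value (enumerate n! = 3628800 permutations of y under H0): p = 1.000000.
Step 5: alpha = 0.05. fail to reject H0.

tau_b = -0.0222 (C=22, D=23), p = 1.000000, fail to reject H0.


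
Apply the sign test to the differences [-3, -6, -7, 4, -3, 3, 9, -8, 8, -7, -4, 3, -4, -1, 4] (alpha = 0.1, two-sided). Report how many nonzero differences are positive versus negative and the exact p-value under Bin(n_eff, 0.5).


Step 1: Discard zero differences. Original n = 15; n_eff = number of nonzero differences = 15.
Nonzero differences (with sign): -3, -6, -7, +4, -3, +3, +9, -8, +8, -7, -4, +3, -4, -1, +4
Step 2: Count signs: positive = 6, negative = 9.
Step 3: Under H0: P(positive) = 0.5, so the number of positives S ~ Bin(15, 0.5).
Step 4: Two-sided exact p-value = sum of Bin(15,0.5) probabilities at or below the observed probability = 0.607239.
Step 5: alpha = 0.1. fail to reject H0.

n_eff = 15, pos = 6, neg = 9, p = 0.607239, fail to reject H0.


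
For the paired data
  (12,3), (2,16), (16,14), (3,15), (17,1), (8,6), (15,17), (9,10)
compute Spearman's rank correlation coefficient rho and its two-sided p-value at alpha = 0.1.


Step 1: Rank x and y separately (midranks; no ties here).
rank(x): 12->5, 2->1, 16->7, 3->2, 17->8, 8->3, 15->6, 9->4
rank(y): 3->2, 16->7, 14->5, 15->6, 1->1, 6->3, 17->8, 10->4
Step 2: d_i = R_x(i) - R_y(i); compute d_i^2.
  (5-2)^2=9, (1-7)^2=36, (7-5)^2=4, (2-6)^2=16, (8-1)^2=49, (3-3)^2=0, (6-8)^2=4, (4-4)^2=0
sum(d^2) = 118.
Step 3: rho = 1 - 6*118 / (8*(8^2 - 1)) = 1 - 708/504 = -0.404762.
Step 4: Under H0, t = rho * sqrt((n-2)/(1-rho^2)) = -1.0842 ~ t(6).
Step 5: Two-sided p-value from the t-distribution with 6 df = 0.319889.
Step 6: alpha = 0.1. fail to reject H0.

rho = -0.4048, p = 0.319889, fail to reject H0 at alpha = 0.1.


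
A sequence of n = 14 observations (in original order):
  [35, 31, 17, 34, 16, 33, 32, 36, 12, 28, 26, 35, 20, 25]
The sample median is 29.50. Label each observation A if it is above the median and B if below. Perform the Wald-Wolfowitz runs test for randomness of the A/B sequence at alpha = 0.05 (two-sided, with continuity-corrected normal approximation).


Step 1: Compute median = 29.50; label A = above, B = below.
Labels in order: AABABAAABBBABB  (n_A = 7, n_B = 7)
Step 2: Count runs R = 8.
Step 3: Under H0 (random ordering), E[R] = 2*n_A*n_B/(n_A+n_B) + 1 = 2*7*7/14 + 1 = 8.0000.
        Var[R] = 2*n_A*n_B*(2*n_A*n_B - n_A - n_B) / ((n_A+n_B)^2 * (n_A+n_B-1)) = 8232/2548 = 3.2308.
        SD[R] = 1.7974.
Step 4: R = E[R], so z = 0 with no continuity correction.
Step 5: Two-sided p-value via normal approximation = 2*(1 - Phi(|z|)) = 1.000000.
Step 6: alpha = 0.05. fail to reject H0.

R = 8, z = 0.0000, p = 1.000000, fail to reject H0.


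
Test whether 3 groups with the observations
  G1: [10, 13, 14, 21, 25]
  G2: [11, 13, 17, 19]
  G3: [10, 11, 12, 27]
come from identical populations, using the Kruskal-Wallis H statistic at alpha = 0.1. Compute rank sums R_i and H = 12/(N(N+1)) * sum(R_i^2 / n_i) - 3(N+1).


Step 1: Combine all N = 13 observations and assign midranks.
sorted (value, group, rank): (10,G1,1.5), (10,G3,1.5), (11,G2,3.5), (11,G3,3.5), (12,G3,5), (13,G1,6.5), (13,G2,6.5), (14,G1,8), (17,G2,9), (19,G2,10), (21,G1,11), (25,G1,12), (27,G3,13)
Step 2: Sum ranks within each group.
R_1 = 39 (n_1 = 5)
R_2 = 29 (n_2 = 4)
R_3 = 23 (n_3 = 4)
Step 3: H = 12/(N(N+1)) * sum(R_i^2/n_i) - 3(N+1)
     = 12/(13*14) * (39^2/5 + 29^2/4 + 23^2/4) - 3*14
     = 0.065934 * 646.7 - 42
     = 0.639560.
Step 4: Ties present; correction factor C = 1 - 18/(13^3 - 13) = 0.991758. Corrected H = 0.639560 / 0.991758 = 0.644875.
Step 5: Under H0, H ~ chi^2(2); p-value = 0.724381.
Step 6: alpha = 0.1. fail to reject H0.

H = 0.6449, df = 2, p = 0.724381, fail to reject H0.


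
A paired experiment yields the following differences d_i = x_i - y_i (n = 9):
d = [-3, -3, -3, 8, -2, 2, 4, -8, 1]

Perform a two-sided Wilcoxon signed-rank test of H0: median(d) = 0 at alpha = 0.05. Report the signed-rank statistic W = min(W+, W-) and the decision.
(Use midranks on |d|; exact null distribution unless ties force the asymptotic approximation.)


Step 1: Drop any zero differences (none here) and take |d_i|.
|d| = [3, 3, 3, 8, 2, 2, 4, 8, 1]
Step 2: Midrank |d_i| (ties get averaged ranks).
ranks: |3|->5, |3|->5, |3|->5, |8|->8.5, |2|->2.5, |2|->2.5, |4|->7, |8|->8.5, |1|->1
Step 3: Attach original signs; sum ranks with positive sign and with negative sign.
W+ = 8.5 + 2.5 + 7 + 1 = 19
W- = 5 + 5 + 5 + 2.5 + 8.5 = 26
(Check: W+ + W- = 45 should equal n(n+1)/2 = 45.)
Step 4: Test statistic W = min(W+, W-) = 19.
Step 5: Ties in |d|, so use the tie-corrected normal approximation.
        E[W] = n(n+1)/4 = 9*10/4 = 22.5.
        Tie groups: |d|=2 (t=2), |d|=3 (t=3), |d|=8 (t=2); sum(t^3 - t) = 36.
        Var[W] = n(n+1)(2n+1)/24 - sum(t^3-t)/48 = 1710/24 - 36/48 = 70.5.
        z = (W - E[W]) / sqrt(Var[W]) = (19 - 22.5) / 8.3964 = -0.4168.
        Two-sided p = 2*Phi(z) = 0.676793.
Step 6: alpha = 0.05. fail to reject H0.

W+ = 19, W- = 26, W = min = 19, p = 0.676793, fail to reject H0.


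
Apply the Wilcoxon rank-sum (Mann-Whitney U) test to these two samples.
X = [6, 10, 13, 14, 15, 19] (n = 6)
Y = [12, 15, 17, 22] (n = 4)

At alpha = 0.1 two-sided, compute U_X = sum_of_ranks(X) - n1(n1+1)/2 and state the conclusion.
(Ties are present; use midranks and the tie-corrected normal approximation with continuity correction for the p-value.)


Step 1: Combine and sort all 10 observations; assign midranks.
sorted (value, group): (6,X), (10,X), (12,Y), (13,X), (14,X), (15,X), (15,Y), (17,Y), (19,X), (22,Y)
ranks: 6->1, 10->2, 12->3, 13->4, 14->5, 15->6.5, 15->6.5, 17->8, 19->9, 22->10
Step 2: Rank sum for X: R1 = 1 + 2 + 4 + 5 + 6.5 + 9 = 27.5.
Step 3: U_X = R1 - n1(n1+1)/2 = 27.5 - 6*7/2 = 27.5 - 21 = 6.5.
       U_Y = n1*n2 - U_X = 24 - 6.5 = 17.5.
Step 4: Ties are present, so use the tie-corrected normal approximation (with continuity correction) for the p-value.
Step 5: p-value = 0.284958; compare to alpha = 0.1. fail to reject H0.

U_X = 6.5, p = 0.284958, fail to reject H0 at alpha = 0.1.


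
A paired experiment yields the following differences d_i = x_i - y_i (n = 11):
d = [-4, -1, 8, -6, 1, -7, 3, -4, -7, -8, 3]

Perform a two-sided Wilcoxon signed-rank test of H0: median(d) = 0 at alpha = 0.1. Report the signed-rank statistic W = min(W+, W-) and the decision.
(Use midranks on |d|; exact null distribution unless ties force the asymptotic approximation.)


Step 1: Drop any zero differences (none here) and take |d_i|.
|d| = [4, 1, 8, 6, 1, 7, 3, 4, 7, 8, 3]
Step 2: Midrank |d_i| (ties get averaged ranks).
ranks: |4|->5.5, |1|->1.5, |8|->10.5, |6|->7, |1|->1.5, |7|->8.5, |3|->3.5, |4|->5.5, |7|->8.5, |8|->10.5, |3|->3.5
Step 3: Attach original signs; sum ranks with positive sign and with negative sign.
W+ = 10.5 + 1.5 + 3.5 + 3.5 = 19
W- = 5.5 + 1.5 + 7 + 8.5 + 5.5 + 8.5 + 10.5 = 47
(Check: W+ + W- = 66 should equal n(n+1)/2 = 66.)
Step 4: Test statistic W = min(W+, W-) = 19.
Step 5: Ties in |d|, so use the tie-corrected normal approximation.
        E[W] = n(n+1)/4 = 11*12/4 = 33.
        Tie groups: |d|=1 (t=2), |d|=3 (t=2), |d|=4 (t=2), |d|=7 (t=2), |d|=8 (t=2); sum(t^3 - t) = 30.
        Var[W] = n(n+1)(2n+1)/24 - sum(t^3-t)/48 = 3036/24 - 30/48 = 125.875.
        z = (W - E[W]) / sqrt(Var[W]) = (19 - 33) / 11.2194 = -1.2478.
        Two-sided p = 2*Phi(z) = 0.212090.
Step 6: alpha = 0.1. fail to reject H0.

W+ = 19, W- = 47, W = min = 19, p = 0.212090, fail to reject H0.


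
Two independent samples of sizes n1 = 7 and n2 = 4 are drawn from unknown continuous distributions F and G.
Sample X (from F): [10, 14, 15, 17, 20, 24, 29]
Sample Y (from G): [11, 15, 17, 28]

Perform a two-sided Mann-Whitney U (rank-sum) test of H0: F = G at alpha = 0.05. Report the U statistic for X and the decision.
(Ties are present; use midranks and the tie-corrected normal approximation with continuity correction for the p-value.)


Step 1: Combine and sort all 11 observations; assign midranks.
sorted (value, group): (10,X), (11,Y), (14,X), (15,X), (15,Y), (17,X), (17,Y), (20,X), (24,X), (28,Y), (29,X)
ranks: 10->1, 11->2, 14->3, 15->4.5, 15->4.5, 17->6.5, 17->6.5, 20->8, 24->9, 28->10, 29->11
Step 2: Rank sum for X: R1 = 1 + 3 + 4.5 + 6.5 + 8 + 9 + 11 = 43.
Step 3: U_X = R1 - n1(n1+1)/2 = 43 - 7*8/2 = 43 - 28 = 15.
       U_Y = n1*n2 - U_X = 28 - 15 = 13.
Step 4: Ties are present, so use the tie-corrected normal approximation (with continuity correction) for the p-value.
Step 5: p-value = 0.924376; compare to alpha = 0.05. fail to reject H0.

U_X = 15, p = 0.924376, fail to reject H0 at alpha = 0.05.


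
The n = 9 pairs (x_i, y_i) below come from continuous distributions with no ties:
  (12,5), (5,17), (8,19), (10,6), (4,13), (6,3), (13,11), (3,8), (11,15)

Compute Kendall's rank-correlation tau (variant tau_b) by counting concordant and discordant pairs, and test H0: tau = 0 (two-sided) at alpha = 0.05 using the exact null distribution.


Step 1: Enumerate the 36 unordered pairs (i,j) with i<j and classify each by sign(x_j-x_i) * sign(y_j-y_i).
  (1,2):dx=-7,dy=+12->D; (1,3):dx=-4,dy=+14->D; (1,4):dx=-2,dy=+1->D; (1,5):dx=-8,dy=+8->D
  (1,6):dx=-6,dy=-2->C; (1,7):dx=+1,dy=+6->C; (1,8):dx=-9,dy=+3->D; (1,9):dx=-1,dy=+10->D
  (2,3):dx=+3,dy=+2->C; (2,4):dx=+5,dy=-11->D; (2,5):dx=-1,dy=-4->C; (2,6):dx=+1,dy=-14->D
  (2,7):dx=+8,dy=-6->D; (2,8):dx=-2,dy=-9->C; (2,9):dx=+6,dy=-2->D; (3,4):dx=+2,dy=-13->D
  (3,5):dx=-4,dy=-6->C; (3,6):dx=-2,dy=-16->C; (3,7):dx=+5,dy=-8->D; (3,8):dx=-5,dy=-11->C
  (3,9):dx=+3,dy=-4->D; (4,5):dx=-6,dy=+7->D; (4,6):dx=-4,dy=-3->C; (4,7):dx=+3,dy=+5->C
  (4,8):dx=-7,dy=+2->D; (4,9):dx=+1,dy=+9->C; (5,6):dx=+2,dy=-10->D; (5,7):dx=+9,dy=-2->D
  (5,8):dx=-1,dy=-5->C; (5,9):dx=+7,dy=+2->C; (6,7):dx=+7,dy=+8->C; (6,8):dx=-3,dy=+5->D
  (6,9):dx=+5,dy=+12->C; (7,8):dx=-10,dy=-3->C; (7,9):dx=-2,dy=+4->D; (8,9):dx=+8,dy=+7->C
Step 2: C = 17, D = 19, total pairs = 36.
Step 3: tau = (C - D)/(n(n-1)/2) = (17 - 19)/36 = -0.055556.
Step 4: Exact two-sided p-value (enumerate n! = 362880 permutations of y under H0): p = 0.919455.
Step 5: alpha = 0.05. fail to reject H0.

tau_b = -0.0556 (C=17, D=19), p = 0.919455, fail to reject H0.


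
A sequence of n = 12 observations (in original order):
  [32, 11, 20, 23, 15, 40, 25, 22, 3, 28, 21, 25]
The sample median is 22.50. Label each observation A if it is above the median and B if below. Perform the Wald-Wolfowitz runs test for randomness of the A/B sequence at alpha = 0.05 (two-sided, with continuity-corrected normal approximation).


Step 1: Compute median = 22.50; label A = above, B = below.
Labels in order: ABBABAABBABA  (n_A = 6, n_B = 6)
Step 2: Count runs R = 9.
Step 3: Under H0 (random ordering), E[R] = 2*n_A*n_B/(n_A+n_B) + 1 = 2*6*6/12 + 1 = 7.0000.
        Var[R] = 2*n_A*n_B*(2*n_A*n_B - n_A - n_B) / ((n_A+n_B)^2 * (n_A+n_B-1)) = 4320/1584 = 2.7273.
        SD[R] = 1.6514.
Step 4: Continuity-corrected z = (R - 0.5 - E[R]) / SD[R] = (9 - 0.5 - 7.0000) / 1.6514 = 0.9083.
Step 5: Two-sided p-value via normal approximation = 2*(1 - Phi(|z|)) = 0.363722.
Step 6: alpha = 0.05. fail to reject H0.

R = 9, z = 0.9083, p = 0.363722, fail to reject H0.


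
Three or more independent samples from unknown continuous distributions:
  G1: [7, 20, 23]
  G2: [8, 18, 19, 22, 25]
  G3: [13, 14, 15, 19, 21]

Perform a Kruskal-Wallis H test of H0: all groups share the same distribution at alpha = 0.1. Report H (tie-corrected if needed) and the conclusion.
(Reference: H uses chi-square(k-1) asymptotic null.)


Step 1: Combine all N = 13 observations and assign midranks.
sorted (value, group, rank): (7,G1,1), (8,G2,2), (13,G3,3), (14,G3,4), (15,G3,5), (18,G2,6), (19,G2,7.5), (19,G3,7.5), (20,G1,9), (21,G3,10), (22,G2,11), (23,G1,12), (25,G2,13)
Step 2: Sum ranks within each group.
R_1 = 22 (n_1 = 3)
R_2 = 39.5 (n_2 = 5)
R_3 = 29.5 (n_3 = 5)
Step 3: H = 12/(N(N+1)) * sum(R_i^2/n_i) - 3(N+1)
     = 12/(13*14) * (22^2/3 + 39.5^2/5 + 29.5^2/5) - 3*14
     = 0.065934 * 647.433 - 42
     = 0.687912.
Step 4: Ties present; correction factor C = 1 - 6/(13^3 - 13) = 0.997253. Corrected H = 0.687912 / 0.997253 = 0.689807.
Step 5: Under H0, H ~ chi^2(2); p-value = 0.708289.
Step 6: alpha = 0.1. fail to reject H0.

H = 0.6898, df = 2, p = 0.708289, fail to reject H0.


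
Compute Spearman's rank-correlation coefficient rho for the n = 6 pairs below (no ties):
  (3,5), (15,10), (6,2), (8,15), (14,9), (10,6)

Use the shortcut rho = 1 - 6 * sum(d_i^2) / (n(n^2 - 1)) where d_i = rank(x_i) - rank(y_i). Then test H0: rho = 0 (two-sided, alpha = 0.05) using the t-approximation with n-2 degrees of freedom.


Step 1: Rank x and y separately (midranks; no ties here).
rank(x): 3->1, 15->6, 6->2, 8->3, 14->5, 10->4
rank(y): 5->2, 10->5, 2->1, 15->6, 9->4, 6->3
Step 2: d_i = R_x(i) - R_y(i); compute d_i^2.
  (1-2)^2=1, (6-5)^2=1, (2-1)^2=1, (3-6)^2=9, (5-4)^2=1, (4-3)^2=1
sum(d^2) = 14.
Step 3: rho = 1 - 6*14 / (6*(6^2 - 1)) = 1 - 84/210 = 0.600000.
Step 4: Under H0, t = rho * sqrt((n-2)/(1-rho^2)) = 1.5000 ~ t(4).
Step 5: Two-sided p-value from the t-distribution with 4 df = 0.208000.
Step 6: alpha = 0.05. fail to reject H0.

rho = 0.6000, p = 0.208000, fail to reject H0 at alpha = 0.05.


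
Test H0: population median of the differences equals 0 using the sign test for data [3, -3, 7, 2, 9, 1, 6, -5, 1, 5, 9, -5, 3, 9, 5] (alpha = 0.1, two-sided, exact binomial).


Step 1: Discard zero differences. Original n = 15; n_eff = number of nonzero differences = 15.
Nonzero differences (with sign): +3, -3, +7, +2, +9, +1, +6, -5, +1, +5, +9, -5, +3, +9, +5
Step 2: Count signs: positive = 12, negative = 3.
Step 3: Under H0: P(positive) = 0.5, so the number of positives S ~ Bin(15, 0.5).
Step 4: Two-sided exact p-value = sum of Bin(15,0.5) probabilities at or below the observed probability = 0.035156.
Step 5: alpha = 0.1. reject H0.

n_eff = 15, pos = 12, neg = 3, p = 0.035156, reject H0.


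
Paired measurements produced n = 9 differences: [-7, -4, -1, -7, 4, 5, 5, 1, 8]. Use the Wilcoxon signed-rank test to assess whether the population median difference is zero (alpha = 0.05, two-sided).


Step 1: Drop any zero differences (none here) and take |d_i|.
|d| = [7, 4, 1, 7, 4, 5, 5, 1, 8]
Step 2: Midrank |d_i| (ties get averaged ranks).
ranks: |7|->7.5, |4|->3.5, |1|->1.5, |7|->7.5, |4|->3.5, |5|->5.5, |5|->5.5, |1|->1.5, |8|->9
Step 3: Attach original signs; sum ranks with positive sign and with negative sign.
W+ = 3.5 + 5.5 + 5.5 + 1.5 + 9 = 25
W- = 7.5 + 3.5 + 1.5 + 7.5 = 20
(Check: W+ + W- = 45 should equal n(n+1)/2 = 45.)
Step 4: Test statistic W = min(W+, W-) = 20.
Step 5: Ties in |d|, so use the tie-corrected normal approximation.
        E[W] = n(n+1)/4 = 9*10/4 = 22.5.
        Tie groups: |d|=1 (t=2), |d|=4 (t=2), |d|=5 (t=2), |d|=7 (t=2); sum(t^3 - t) = 24.
        Var[W] = n(n+1)(2n+1)/24 - sum(t^3-t)/48 = 1710/24 - 24/48 = 70.75.
        z = (W - E[W]) / sqrt(Var[W]) = (20 - 22.5) / 8.4113 = -0.2972.
        Two-sided p = 2*Phi(z) = 0.766299.
Step 6: alpha = 0.05. fail to reject H0.

W+ = 25, W- = 20, W = min = 20, p = 0.766299, fail to reject H0.


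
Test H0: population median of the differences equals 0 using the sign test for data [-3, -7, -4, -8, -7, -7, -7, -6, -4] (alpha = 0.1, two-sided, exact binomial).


Step 1: Discard zero differences. Original n = 9; n_eff = number of nonzero differences = 9.
Nonzero differences (with sign): -3, -7, -4, -8, -7, -7, -7, -6, -4
Step 2: Count signs: positive = 0, negative = 9.
Step 3: Under H0: P(positive) = 0.5, so the number of positives S ~ Bin(9, 0.5).
Step 4: Two-sided exact p-value = sum of Bin(9,0.5) probabilities at or below the observed probability = 0.003906.
Step 5: alpha = 0.1. reject H0.

n_eff = 9, pos = 0, neg = 9, p = 0.003906, reject H0.


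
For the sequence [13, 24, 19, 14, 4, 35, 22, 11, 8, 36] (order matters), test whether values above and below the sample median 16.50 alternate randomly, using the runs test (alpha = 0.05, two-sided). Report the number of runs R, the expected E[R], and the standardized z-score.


Step 1: Compute median = 16.50; label A = above, B = below.
Labels in order: BAABBAABBA  (n_A = 5, n_B = 5)
Step 2: Count runs R = 6.
Step 3: Under H0 (random ordering), E[R] = 2*n_A*n_B/(n_A+n_B) + 1 = 2*5*5/10 + 1 = 6.0000.
        Var[R] = 2*n_A*n_B*(2*n_A*n_B - n_A - n_B) / ((n_A+n_B)^2 * (n_A+n_B-1)) = 2000/900 = 2.2222.
        SD[R] = 1.4907.
Step 4: R = E[R], so z = 0 with no continuity correction.
Step 5: Two-sided p-value via normal approximation = 2*(1 - Phi(|z|)) = 1.000000.
Step 6: alpha = 0.05. fail to reject H0.

R = 6, z = 0.0000, p = 1.000000, fail to reject H0.


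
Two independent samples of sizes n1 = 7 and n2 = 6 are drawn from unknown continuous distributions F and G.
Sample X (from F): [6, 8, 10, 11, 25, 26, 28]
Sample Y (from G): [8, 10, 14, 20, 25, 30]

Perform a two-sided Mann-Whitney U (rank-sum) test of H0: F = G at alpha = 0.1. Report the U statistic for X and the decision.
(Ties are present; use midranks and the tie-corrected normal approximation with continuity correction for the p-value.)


Step 1: Combine and sort all 13 observations; assign midranks.
sorted (value, group): (6,X), (8,X), (8,Y), (10,X), (10,Y), (11,X), (14,Y), (20,Y), (25,X), (25,Y), (26,X), (28,X), (30,Y)
ranks: 6->1, 8->2.5, 8->2.5, 10->4.5, 10->4.5, 11->6, 14->7, 20->8, 25->9.5, 25->9.5, 26->11, 28->12, 30->13
Step 2: Rank sum for X: R1 = 1 + 2.5 + 4.5 + 6 + 9.5 + 11 + 12 = 46.5.
Step 3: U_X = R1 - n1(n1+1)/2 = 46.5 - 7*8/2 = 46.5 - 28 = 18.5.
       U_Y = n1*n2 - U_X = 42 - 18.5 = 23.5.
Step 4: Ties are present, so use the tie-corrected normal approximation (with continuity correction) for the p-value.
Step 5: p-value = 0.774190; compare to alpha = 0.1. fail to reject H0.

U_X = 18.5, p = 0.774190, fail to reject H0 at alpha = 0.1.


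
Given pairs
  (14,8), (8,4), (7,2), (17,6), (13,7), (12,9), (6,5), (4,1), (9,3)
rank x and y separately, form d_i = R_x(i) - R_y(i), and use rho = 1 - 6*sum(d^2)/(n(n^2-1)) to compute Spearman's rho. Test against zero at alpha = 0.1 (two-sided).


Step 1: Rank x and y separately (midranks; no ties here).
rank(x): 14->8, 8->4, 7->3, 17->9, 13->7, 12->6, 6->2, 4->1, 9->5
rank(y): 8->8, 4->4, 2->2, 6->6, 7->7, 9->9, 5->5, 1->1, 3->3
Step 2: d_i = R_x(i) - R_y(i); compute d_i^2.
  (8-8)^2=0, (4-4)^2=0, (3-2)^2=1, (9-6)^2=9, (7-7)^2=0, (6-9)^2=9, (2-5)^2=9, (1-1)^2=0, (5-3)^2=4
sum(d^2) = 32.
Step 3: rho = 1 - 6*32 / (9*(9^2 - 1)) = 1 - 192/720 = 0.733333.
Step 4: Under H0, t = rho * sqrt((n-2)/(1-rho^2)) = 2.8538 ~ t(7).
Step 5: Two-sided p-value from the t-distribution with 7 df = 0.024554.
Step 6: alpha = 0.1. reject H0.

rho = 0.7333, p = 0.024554, reject H0 at alpha = 0.1.


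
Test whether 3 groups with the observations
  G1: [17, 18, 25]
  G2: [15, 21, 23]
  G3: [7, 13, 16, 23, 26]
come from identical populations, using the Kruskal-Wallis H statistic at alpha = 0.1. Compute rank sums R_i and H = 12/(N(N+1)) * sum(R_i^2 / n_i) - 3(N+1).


Step 1: Combine all N = 11 observations and assign midranks.
sorted (value, group, rank): (7,G3,1), (13,G3,2), (15,G2,3), (16,G3,4), (17,G1,5), (18,G1,6), (21,G2,7), (23,G2,8.5), (23,G3,8.5), (25,G1,10), (26,G3,11)
Step 2: Sum ranks within each group.
R_1 = 21 (n_1 = 3)
R_2 = 18.5 (n_2 = 3)
R_3 = 26.5 (n_3 = 5)
Step 3: H = 12/(N(N+1)) * sum(R_i^2/n_i) - 3(N+1)
     = 12/(11*12) * (21^2/3 + 18.5^2/3 + 26.5^2/5) - 3*12
     = 0.090909 * 401.533 - 36
     = 0.503030.
Step 4: Ties present; correction factor C = 1 - 6/(11^3 - 11) = 0.995455. Corrected H = 0.503030 / 0.995455 = 0.505327.
Step 5: Under H0, H ~ chi^2(2); p-value = 0.776729.
Step 6: alpha = 0.1. fail to reject H0.

H = 0.5053, df = 2, p = 0.776729, fail to reject H0.


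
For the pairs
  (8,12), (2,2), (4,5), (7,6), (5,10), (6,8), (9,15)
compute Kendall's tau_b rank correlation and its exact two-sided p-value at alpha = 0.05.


Step 1: Enumerate the 21 unordered pairs (i,j) with i<j and classify each by sign(x_j-x_i) * sign(y_j-y_i).
  (1,2):dx=-6,dy=-10->C; (1,3):dx=-4,dy=-7->C; (1,4):dx=-1,dy=-6->C; (1,5):dx=-3,dy=-2->C
  (1,6):dx=-2,dy=-4->C; (1,7):dx=+1,dy=+3->C; (2,3):dx=+2,dy=+3->C; (2,4):dx=+5,dy=+4->C
  (2,5):dx=+3,dy=+8->C; (2,6):dx=+4,dy=+6->C; (2,7):dx=+7,dy=+13->C; (3,4):dx=+3,dy=+1->C
  (3,5):dx=+1,dy=+5->C; (3,6):dx=+2,dy=+3->C; (3,7):dx=+5,dy=+10->C; (4,5):dx=-2,dy=+4->D
  (4,6):dx=-1,dy=+2->D; (4,7):dx=+2,dy=+9->C; (5,6):dx=+1,dy=-2->D; (5,7):dx=+4,dy=+5->C
  (6,7):dx=+3,dy=+7->C
Step 2: C = 18, D = 3, total pairs = 21.
Step 3: tau = (C - D)/(n(n-1)/2) = (18 - 3)/21 = 0.714286.
Step 4: Exact two-sided p-value (enumerate n! = 5040 permutations of y under H0): p = 0.030159.
Step 5: alpha = 0.05. reject H0.

tau_b = 0.7143 (C=18, D=3), p = 0.030159, reject H0.


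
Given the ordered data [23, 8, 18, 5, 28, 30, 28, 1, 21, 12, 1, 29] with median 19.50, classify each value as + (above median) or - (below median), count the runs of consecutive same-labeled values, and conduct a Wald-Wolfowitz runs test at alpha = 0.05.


Step 1: Compute median = 19.50; label A = above, B = below.
Labels in order: ABBBAAABABBA  (n_A = 6, n_B = 6)
Step 2: Count runs R = 7.
Step 3: Under H0 (random ordering), E[R] = 2*n_A*n_B/(n_A+n_B) + 1 = 2*6*6/12 + 1 = 7.0000.
        Var[R] = 2*n_A*n_B*(2*n_A*n_B - n_A - n_B) / ((n_A+n_B)^2 * (n_A+n_B-1)) = 4320/1584 = 2.7273.
        SD[R] = 1.6514.
Step 4: R = E[R], so z = 0 with no continuity correction.
Step 5: Two-sided p-value via normal approximation = 2*(1 - Phi(|z|)) = 1.000000.
Step 6: alpha = 0.05. fail to reject H0.

R = 7, z = 0.0000, p = 1.000000, fail to reject H0.


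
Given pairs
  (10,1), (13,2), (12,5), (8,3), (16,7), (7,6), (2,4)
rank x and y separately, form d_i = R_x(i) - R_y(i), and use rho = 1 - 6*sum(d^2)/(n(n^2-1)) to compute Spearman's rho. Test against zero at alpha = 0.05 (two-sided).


Step 1: Rank x and y separately (midranks; no ties here).
rank(x): 10->4, 13->6, 12->5, 8->3, 16->7, 7->2, 2->1
rank(y): 1->1, 2->2, 5->5, 3->3, 7->7, 6->6, 4->4
Step 2: d_i = R_x(i) - R_y(i); compute d_i^2.
  (4-1)^2=9, (6-2)^2=16, (5-5)^2=0, (3-3)^2=0, (7-7)^2=0, (2-6)^2=16, (1-4)^2=9
sum(d^2) = 50.
Step 3: rho = 1 - 6*50 / (7*(7^2 - 1)) = 1 - 300/336 = 0.107143.
Step 4: Under H0, t = rho * sqrt((n-2)/(1-rho^2)) = 0.2410 ~ t(5).
Step 5: Two-sided p-value from the t-distribution with 5 df = 0.819151.
Step 6: alpha = 0.05. fail to reject H0.

rho = 0.1071, p = 0.819151, fail to reject H0 at alpha = 0.05.


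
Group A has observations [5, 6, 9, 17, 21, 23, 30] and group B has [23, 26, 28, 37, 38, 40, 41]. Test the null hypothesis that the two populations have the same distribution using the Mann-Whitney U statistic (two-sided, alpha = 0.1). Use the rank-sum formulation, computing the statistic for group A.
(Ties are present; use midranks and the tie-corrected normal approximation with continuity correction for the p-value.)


Step 1: Combine and sort all 14 observations; assign midranks.
sorted (value, group): (5,X), (6,X), (9,X), (17,X), (21,X), (23,X), (23,Y), (26,Y), (28,Y), (30,X), (37,Y), (38,Y), (40,Y), (41,Y)
ranks: 5->1, 6->2, 9->3, 17->4, 21->5, 23->6.5, 23->6.5, 26->8, 28->9, 30->10, 37->11, 38->12, 40->13, 41->14
Step 2: Rank sum for X: R1 = 1 + 2 + 3 + 4 + 5 + 6.5 + 10 = 31.5.
Step 3: U_X = R1 - n1(n1+1)/2 = 31.5 - 7*8/2 = 31.5 - 28 = 3.5.
       U_Y = n1*n2 - U_X = 49 - 3.5 = 45.5.
Step 4: Ties are present, so use the tie-corrected normal approximation (with continuity correction) for the p-value.
Step 5: p-value = 0.008734; compare to alpha = 0.1. reject H0.

U_X = 3.5, p = 0.008734, reject H0 at alpha = 0.1.


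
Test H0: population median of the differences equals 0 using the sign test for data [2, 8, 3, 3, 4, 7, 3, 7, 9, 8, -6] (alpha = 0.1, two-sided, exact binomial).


Step 1: Discard zero differences. Original n = 11; n_eff = number of nonzero differences = 11.
Nonzero differences (with sign): +2, +8, +3, +3, +4, +7, +3, +7, +9, +8, -6
Step 2: Count signs: positive = 10, negative = 1.
Step 3: Under H0: P(positive) = 0.5, so the number of positives S ~ Bin(11, 0.5).
Step 4: Two-sided exact p-value = sum of Bin(11,0.5) probabilities at or below the observed probability = 0.011719.
Step 5: alpha = 0.1. reject H0.

n_eff = 11, pos = 10, neg = 1, p = 0.011719, reject H0.


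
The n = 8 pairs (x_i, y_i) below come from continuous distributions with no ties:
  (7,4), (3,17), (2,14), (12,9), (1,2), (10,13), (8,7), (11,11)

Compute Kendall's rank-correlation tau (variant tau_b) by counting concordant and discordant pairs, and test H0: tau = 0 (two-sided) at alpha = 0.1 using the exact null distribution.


Step 1: Enumerate the 28 unordered pairs (i,j) with i<j and classify each by sign(x_j-x_i) * sign(y_j-y_i).
  (1,2):dx=-4,dy=+13->D; (1,3):dx=-5,dy=+10->D; (1,4):dx=+5,dy=+5->C; (1,5):dx=-6,dy=-2->C
  (1,6):dx=+3,dy=+9->C; (1,7):dx=+1,dy=+3->C; (1,8):dx=+4,dy=+7->C; (2,3):dx=-1,dy=-3->C
  (2,4):dx=+9,dy=-8->D; (2,5):dx=-2,dy=-15->C; (2,6):dx=+7,dy=-4->D; (2,7):dx=+5,dy=-10->D
  (2,8):dx=+8,dy=-6->D; (3,4):dx=+10,dy=-5->D; (3,5):dx=-1,dy=-12->C; (3,6):dx=+8,dy=-1->D
  (3,7):dx=+6,dy=-7->D; (3,8):dx=+9,dy=-3->D; (4,5):dx=-11,dy=-7->C; (4,6):dx=-2,dy=+4->D
  (4,7):dx=-4,dy=-2->C; (4,8):dx=-1,dy=+2->D; (5,6):dx=+9,dy=+11->C; (5,7):dx=+7,dy=+5->C
  (5,8):dx=+10,dy=+9->C; (6,7):dx=-2,dy=-6->C; (6,8):dx=+1,dy=-2->D; (7,8):dx=+3,dy=+4->C
Step 2: C = 15, D = 13, total pairs = 28.
Step 3: tau = (C - D)/(n(n-1)/2) = (15 - 13)/28 = 0.071429.
Step 4: Exact two-sided p-value (enumerate n! = 40320 permutations of y under H0): p = 0.904861.
Step 5: alpha = 0.1. fail to reject H0.

tau_b = 0.0714 (C=15, D=13), p = 0.904861, fail to reject H0.
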